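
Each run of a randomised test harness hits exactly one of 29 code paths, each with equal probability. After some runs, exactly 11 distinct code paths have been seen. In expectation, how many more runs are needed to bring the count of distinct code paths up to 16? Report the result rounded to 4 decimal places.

From k distinct to k+1 distinct takes on average 29/(29-k) runs.
Sum over k = 11,...,15: E = 29/18 + 29/17 + 29/16 + 29/15 + 29/14 = 9.13426.

9.1343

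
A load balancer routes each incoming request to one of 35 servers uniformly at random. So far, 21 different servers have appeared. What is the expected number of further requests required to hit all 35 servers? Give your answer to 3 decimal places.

113.805

The wait to go from k to k+1 distinct servers is geometric with mean 35/(35-k).
Sum over k = 21,...,34: E = 35/14 + 35/13 + 35/12 + ... + 35/2 + 35/1 = 113.8047.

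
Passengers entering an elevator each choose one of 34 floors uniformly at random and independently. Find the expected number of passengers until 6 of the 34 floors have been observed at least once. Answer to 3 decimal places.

With k distinct floors already seen, the next new one arrives after an expected 34/(34-k) passengers.
Sum over k = 0,...,5: E = 34/34 + 34/33 + 34/32 + 34/31 + 34/30 + 34/29 = 6.4953.

6.495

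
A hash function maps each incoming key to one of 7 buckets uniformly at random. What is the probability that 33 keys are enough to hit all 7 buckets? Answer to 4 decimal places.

By inclusion–exclusion over which buckets are missing,
P(all seen) = Σ_{j=0}^{7} (-1)^j C(7,j)((7-j)/7)^33
= 1.00000 - 0.04324 + 0.00032 - 0.00000 + 0.00000 - 0.00000 + 0.00000 - 0.00000
= 0.95708.

0.9571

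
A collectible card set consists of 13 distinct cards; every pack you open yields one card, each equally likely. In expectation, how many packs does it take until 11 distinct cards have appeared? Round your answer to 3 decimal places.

Going from k to k+1 distinct takes a geometric number of packs with mean 13/(13-k).
Sum over k = 0,...,10: E = 13/13 + 13/12 + 13/11 + ... + 13/4 + 13/3 = 21.8417.

21.842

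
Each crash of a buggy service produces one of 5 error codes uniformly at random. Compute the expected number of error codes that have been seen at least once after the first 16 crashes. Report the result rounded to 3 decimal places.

4.859

For each error code, P(seen in 16 crashes) = 1 - (4/5)^16 = 0.9719.
By linearity of expectation, E[distinct seen] = 5·(1 - (4/5)^16) = 4.8593.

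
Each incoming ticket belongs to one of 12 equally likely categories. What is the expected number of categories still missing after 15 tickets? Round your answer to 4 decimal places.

For each category, P(unseen after 15) = (11/12)^15 = 0.27113.
By linearity of expectation, E[unseen] = 12·(11/12)^15 = 3.25352.

3.2535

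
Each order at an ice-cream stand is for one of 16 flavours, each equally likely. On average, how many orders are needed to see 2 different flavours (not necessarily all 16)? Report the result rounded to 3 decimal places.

With k distinct flavours already seen, the next new one arrives after an expected 16/(16-k) orders.
Sum over k = 0,...,1: E = 16/16 + 16/15 = 2.0667.

2.067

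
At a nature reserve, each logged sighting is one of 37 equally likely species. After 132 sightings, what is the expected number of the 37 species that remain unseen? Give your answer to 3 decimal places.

0.994

For each species, P(unseen after 132) = (36/37)^132 = 0.0269.
By linearity of expectation, E[unseen] = 37·(36/37)^132 = 0.9943.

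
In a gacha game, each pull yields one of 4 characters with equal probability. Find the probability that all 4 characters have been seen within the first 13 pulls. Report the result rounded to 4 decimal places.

0.9057

Let A_i be the event that character i is missing after 13 pulls. By inclusion–exclusion on the A_i,
P(all seen) = Σ_{j=0}^{4} (-1)^j C(4,j)((4-j)/4)^13
= 1.00000 - 0.09503 + 0.00073 - 0.00000 + 0.00000
= 0.90570.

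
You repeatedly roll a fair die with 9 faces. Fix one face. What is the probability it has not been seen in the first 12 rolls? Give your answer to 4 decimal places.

0.2433

Each roll misses the fixed face with probability (9-1)/9 = 8/9, independently.
P(still missing after 12) = (8/9)^12 = 0.24332.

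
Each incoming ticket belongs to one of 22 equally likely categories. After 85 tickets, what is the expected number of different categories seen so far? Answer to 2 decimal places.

21.58

For each category, P(seen in 85 tickets) = 1 - (21/22)^85 = 0.981.
By linearity of expectation, E[distinct seen] = 22·(1 - (21/22)^85) = 21.578.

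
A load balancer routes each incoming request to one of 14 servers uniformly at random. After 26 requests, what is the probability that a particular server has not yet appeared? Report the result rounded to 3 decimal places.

0.146

On each request the fixed server fails to appear with probability 13/14.
P(still missing after 26) = (13/14)^26 = 0.1456.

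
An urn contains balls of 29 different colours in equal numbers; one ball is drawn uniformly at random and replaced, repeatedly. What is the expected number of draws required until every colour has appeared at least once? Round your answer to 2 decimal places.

The wait to go from k to k+1 distinct colours is geometric with mean 29/(29-k).
E[T] = 29/29 + 29/28 + 29/27 + ... + 29/2 + 29/1 = 29·H_{29}.
H_{29} = 3.962, so E[T] = 114.888.

114.89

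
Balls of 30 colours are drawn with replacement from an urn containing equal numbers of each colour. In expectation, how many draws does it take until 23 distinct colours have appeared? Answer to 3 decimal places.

Going from k to k+1 distinct takes a geometric number of draws with mean 30/(30-k).
Sum over k = 0,...,22: E = 30/30 + 30/29 + 30/28 + ... + 30/9 + 30/8 = 42.0639.

42.064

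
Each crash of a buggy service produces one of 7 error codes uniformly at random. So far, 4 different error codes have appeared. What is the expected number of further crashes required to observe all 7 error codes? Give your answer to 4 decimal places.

12.8333

From k distinct to k+1 distinct takes on average 7/(7-k) crashes.
Sum over k = 4,...,6: E = 7/3 + 7/2 + 7/1 = 12.83333.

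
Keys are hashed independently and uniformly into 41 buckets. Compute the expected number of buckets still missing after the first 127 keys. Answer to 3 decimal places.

For each bucket, P(unseen after 127) = (40/41)^127 = 0.0435.
By linearity of expectation, E[unseen] = 41·(40/41)^127 = 1.7818.

1.782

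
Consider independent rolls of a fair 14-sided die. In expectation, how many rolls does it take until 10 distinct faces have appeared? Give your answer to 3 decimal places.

Going from k to k+1 distinct takes a geometric number of rolls with mean 14/(14-k).
Sum over k = 0,...,9: E = 14/14 + 14/13 + 14/12 + ... + 14/6 + 14/5 = 16.3552.

16.355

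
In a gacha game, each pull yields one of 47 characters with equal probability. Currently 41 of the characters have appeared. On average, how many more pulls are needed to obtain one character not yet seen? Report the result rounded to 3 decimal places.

7.833

The number of pulls until the next new character is geometric with success probability 6/47, so its mean is 47/6.
E = 47/6 = 7.8333.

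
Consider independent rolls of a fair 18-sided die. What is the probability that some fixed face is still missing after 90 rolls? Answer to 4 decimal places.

On each roll the fixed face fails to appear with probability 17/18.
P(still missing after 90) = (17/18)^90 = 0.00583.

0.0058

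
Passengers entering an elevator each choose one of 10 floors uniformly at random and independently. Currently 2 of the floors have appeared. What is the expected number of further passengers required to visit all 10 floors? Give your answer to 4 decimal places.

27.1786

With k distinct floors already seen, the next new one takes an expected 10/(10-k) passengers.
Sum over k = 2,...,9: E = 10/8 + 10/7 + 10/6 + ... + 10/2 + 10/1 = 27.17857.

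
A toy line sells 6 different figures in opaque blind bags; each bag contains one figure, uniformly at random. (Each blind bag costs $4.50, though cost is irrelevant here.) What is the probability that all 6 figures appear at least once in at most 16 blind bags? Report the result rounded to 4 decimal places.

0.6980

By inclusion–exclusion over which figures are missing,
P(all seen) = Σ_{j=0}^{6} (-1)^j C(6,j)((6-j)/6)^16
= 1.00000 - 0.32453 + 0.02284 - 0.00031 + 0.00000 - 0.00000 + 0.00000
= 0.69800.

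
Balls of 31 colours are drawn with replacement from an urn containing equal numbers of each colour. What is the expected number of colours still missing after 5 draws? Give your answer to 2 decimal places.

26.31

For each colour, P(unseen after 5) = (30/31)^5 = 0.849.
By linearity of expectation, E[unseen] = 31·(30/31)^5 = 26.312.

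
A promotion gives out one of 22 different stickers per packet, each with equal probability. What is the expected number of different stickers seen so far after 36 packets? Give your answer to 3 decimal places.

17.878

For each sticker, P(seen in 36 packets) = 1 - (21/22)^36 = 0.8126.
By linearity of expectation, E[distinct seen] = 22·(1 - (21/22)^36) = 17.8781.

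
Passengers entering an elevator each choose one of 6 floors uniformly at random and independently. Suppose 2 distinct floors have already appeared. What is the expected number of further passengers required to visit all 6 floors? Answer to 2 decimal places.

With k distinct floors already seen, the next new one takes an expected 6/(6-k) passengers.
Sum over k = 2,...,5: E = 6/4 + 6/3 + 6/2 + 6/1 = 12.500.

12.50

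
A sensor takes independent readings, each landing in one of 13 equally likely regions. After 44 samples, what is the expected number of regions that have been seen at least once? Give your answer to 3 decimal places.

12.616

For each region, P(seen in 44 samples) = 1 - (12/13)^44 = 0.9705.
By linearity of expectation, E[distinct seen] = 13·(1 - (12/13)^44) = 12.6159.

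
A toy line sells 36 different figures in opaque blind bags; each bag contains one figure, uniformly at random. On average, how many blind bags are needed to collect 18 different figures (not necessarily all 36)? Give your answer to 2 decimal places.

24.46

Going from k to k+1 distinct takes a geometric number of blind bags with mean 36/(36-k).
Sum over k = 0,...,17: E = 36/36 + 36/35 + 36/34 + ... + 36/20 + 36/19 = 24.460.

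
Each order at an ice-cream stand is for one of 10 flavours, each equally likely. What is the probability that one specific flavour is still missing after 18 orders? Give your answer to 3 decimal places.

On each order the fixed flavour fails to appear with probability 9/10.
P(still missing after 18) = (9/10)^18 = 0.1501.

0.150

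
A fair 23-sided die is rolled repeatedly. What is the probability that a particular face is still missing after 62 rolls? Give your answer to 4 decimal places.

0.0635

On each roll the fixed face fails to appear with probability 22/23.
P(still missing after 62) = (22/23)^62 = 0.06354.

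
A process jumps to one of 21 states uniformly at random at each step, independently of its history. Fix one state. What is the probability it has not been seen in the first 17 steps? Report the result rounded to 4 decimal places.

0.4363

Each step misses the fixed state with probability (21-1)/21 = 20/21, independently.
P(still missing after 17) = (20/21)^17 = 0.43630.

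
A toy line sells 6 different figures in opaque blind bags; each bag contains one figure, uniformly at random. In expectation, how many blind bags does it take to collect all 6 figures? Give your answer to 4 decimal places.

After k distinct figures have appeared, the next blind bag gives a new one with probability (6-k)/6, so the expected wait for the (k+1)-th is 6/(6-k).
E[T] = 6/6 + 6/5 + 6/4 + 6/3 + 6/2 + 6/1 = 6·H_{6}.
H_{6} = 2.45000, so E[T] = 14.70000.

14.7000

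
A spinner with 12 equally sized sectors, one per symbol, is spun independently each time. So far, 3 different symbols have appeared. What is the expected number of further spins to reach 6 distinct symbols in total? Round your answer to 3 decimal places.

With k distinct symbols already seen, the next new one takes an expected 12/(12-k) spins.
Sum over k = 3,...,5: E = 12/9 + 12/8 + 12/7 = 4.5476.

4.548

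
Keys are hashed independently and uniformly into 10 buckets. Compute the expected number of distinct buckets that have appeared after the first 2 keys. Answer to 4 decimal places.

1.9000

For each bucket, P(seen in 2 keys) = 1 - (9/10)^2 = 0.19000.
By linearity of expectation, E[distinct seen] = 10·(1 - (9/10)^2) = 1.90000.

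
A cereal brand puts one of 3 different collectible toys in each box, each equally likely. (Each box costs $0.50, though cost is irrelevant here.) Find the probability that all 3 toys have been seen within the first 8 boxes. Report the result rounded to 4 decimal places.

0.8834

Let A_i be the event that toy i is missing after 8 boxes. By inclusion–exclusion on the A_i,
P(all seen) = Σ_{j=0}^{3} (-1)^j C(3,j)((3-j)/3)^8
= 1.00000 - 0.11706 + 0.00046 - 0.00000
= 0.88340.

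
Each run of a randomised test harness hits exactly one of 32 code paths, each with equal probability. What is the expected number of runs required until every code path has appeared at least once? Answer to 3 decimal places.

The wait to go from k to k+1 distinct code paths is geometric with mean 32/(32-k).
E[T] = 32/32 + 32/31 + 32/30 + ... + 32/2 + 32/1 = 32·H_{32}.
H_{32} = 4.0585, so E[T] = 129.8718.

129.872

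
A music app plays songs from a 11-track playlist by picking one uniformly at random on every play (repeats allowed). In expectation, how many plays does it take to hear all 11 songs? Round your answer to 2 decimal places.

33.22

Split into phases: going from k distinct to k+1 distinct takes on average 11/(11-k) plays.
E[T] = 11/11 + 11/10 + 11/9 + ... + 11/2 + 11/1 = 11·H_{11}.
H_{11} = 3.020, so E[T] = 33.219.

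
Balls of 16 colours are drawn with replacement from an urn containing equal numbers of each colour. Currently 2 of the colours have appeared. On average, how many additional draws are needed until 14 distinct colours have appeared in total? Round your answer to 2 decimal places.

With k distinct colours already seen, the next new one takes an expected 16/(16-k) draws.
Sum over k = 2,...,13: E = 16/14 + 16/13 + 16/12 + ... + 16/4 + 16/3 = 28.025.

28.02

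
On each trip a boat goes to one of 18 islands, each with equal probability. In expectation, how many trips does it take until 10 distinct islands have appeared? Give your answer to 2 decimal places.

Going from k to k+1 distinct takes a geometric number of trips with mean 18/(18-k).
Sum over k = 0,...,9: E = 18/18 + 18/17 + 18/16 + ... + 18/10 + 18/9 = 13.991.

13.99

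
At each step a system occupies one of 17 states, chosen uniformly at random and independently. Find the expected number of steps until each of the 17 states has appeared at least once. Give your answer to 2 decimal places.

58.47

After k distinct states have appeared, the next step gives a new one with probability (17-k)/17, so the expected wait for the (k+1)-th is 17/(17-k).
E[T] = 17/17 + 17/16 + 17/15 + ... + 17/2 + 17/1 = 17·H_{17}.
H_{17} = 3.440, so E[T] = 58.472.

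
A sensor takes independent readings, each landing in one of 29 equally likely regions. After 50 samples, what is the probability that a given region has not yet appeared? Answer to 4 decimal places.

0.1730

Each sample misses the fixed region with probability (29-1)/29 = 28/29, independently.
P(still missing after 50) = (28/29)^50 = 0.17298.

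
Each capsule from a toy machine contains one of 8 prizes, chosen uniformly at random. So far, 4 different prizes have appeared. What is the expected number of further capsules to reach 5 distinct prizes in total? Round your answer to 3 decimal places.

From k distinct to k+1 distinct takes on average 8/(8-k) capsules.
Only the k = 4 term is needed: E = 8/4 = 2.0000.

2.000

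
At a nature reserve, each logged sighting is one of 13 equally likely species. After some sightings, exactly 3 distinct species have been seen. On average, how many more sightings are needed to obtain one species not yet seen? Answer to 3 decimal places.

1.300

The number of sightings until the next new species is geometric with success probability 10/13, so its mean is 13/10.
E = 13/10 = 1.3000.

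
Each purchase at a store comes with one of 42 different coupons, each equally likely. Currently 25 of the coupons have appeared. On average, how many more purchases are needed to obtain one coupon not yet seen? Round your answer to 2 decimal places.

Each purchase yields a new coupon with probability (42-25)/42 = 17/42, so the wait is geometric with mean 42/17.
E = 42/17 = 2.471.

2.47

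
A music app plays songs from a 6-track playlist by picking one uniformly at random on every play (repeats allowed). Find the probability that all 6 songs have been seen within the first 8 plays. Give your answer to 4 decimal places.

By inclusion–exclusion over which songs are missing,
P(all seen) = Σ_{j=0}^{6} (-1)^j C(6,j)((6-j)/6)^8
= 1.00000 - 1.39541 + 0.58528 - 0.07813 + 0.00229 - 0.00000 + 0.00000
= 0.11403.

0.1140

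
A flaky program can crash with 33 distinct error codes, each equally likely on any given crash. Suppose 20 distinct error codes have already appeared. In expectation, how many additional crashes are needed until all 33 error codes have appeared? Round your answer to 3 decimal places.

With k distinct error codes already seen, the next new one takes an expected 33/(33-k) crashes.
Sum over k = 20,...,32: E = 33/13 + 33/12 + 33/11 + ... + 33/2 + 33/1 = 104.9444.

104.944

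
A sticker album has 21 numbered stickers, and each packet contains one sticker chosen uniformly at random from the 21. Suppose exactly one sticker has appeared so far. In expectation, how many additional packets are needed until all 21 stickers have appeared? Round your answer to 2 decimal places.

75.55

With k distinct stickers already seen, the next new one takes an expected 21/(21-k) packets.
Sum over k = 1,...,20: E = 21/20 + 21/19 + 21/18 + ... + 21/2 + 21/1 = 75.553.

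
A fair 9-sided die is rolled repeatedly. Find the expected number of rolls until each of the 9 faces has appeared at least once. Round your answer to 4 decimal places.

After k distinct faces have appeared, the next roll gives a new one with probability (9-k)/9, so the expected wait for the (k+1)-th is 9/(9-k).
E[T] = 9/9 + 9/8 + 9/7 + ... + 9/2 + 9/1 = 9·H_{9}.
H_{9} = 2.82897, so E[T] = 25.46071.

25.4607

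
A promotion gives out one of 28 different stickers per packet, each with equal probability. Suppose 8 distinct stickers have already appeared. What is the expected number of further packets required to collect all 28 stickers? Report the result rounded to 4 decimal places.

The wait to go from k to k+1 distinct stickers is geometric with mean 28/(28-k).
Sum over k = 8,...,27: E = 28/20 + 28/19 + 28/18 + ... + 28/2 + 28/1 = 100.73671.

100.7367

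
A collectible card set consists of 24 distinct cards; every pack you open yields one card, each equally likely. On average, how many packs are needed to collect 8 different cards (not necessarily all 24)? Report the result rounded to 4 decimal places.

Going from k to k+1 distinct takes a geometric number of packs with mean 24/(24-k).
Sum over k = 0,...,7: E = 24/24 + 24/23 + 24/22 + ... + 24/18 + 24/17 = 9.48550.

9.4855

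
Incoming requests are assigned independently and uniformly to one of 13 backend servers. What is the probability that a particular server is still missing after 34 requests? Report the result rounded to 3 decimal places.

0.066

Each request misses the fixed server with probability (13-1)/13 = 12/13, independently.
P(still missing after 34) = (12/13)^34 = 0.0658.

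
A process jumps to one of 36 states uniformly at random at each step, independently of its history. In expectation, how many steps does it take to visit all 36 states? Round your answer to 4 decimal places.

The wait to go from k to k+1 distinct states is geometric with mean 36/(36-k).
E[T] = 36/36 + 36/35 + 36/34 + ... + 36/2 + 36/1 = 36·H_{36}.
H_{36} = 4.17456, so E[T] = 150.28413.

150.2841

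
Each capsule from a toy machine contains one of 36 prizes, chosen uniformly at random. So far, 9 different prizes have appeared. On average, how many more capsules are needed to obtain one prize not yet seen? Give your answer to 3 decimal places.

1.333

Each capsule yields a new prize with probability (36-9)/36 = 27/36, so the wait is geometric with mean 36/27.
E = 36/27 = 1.3333.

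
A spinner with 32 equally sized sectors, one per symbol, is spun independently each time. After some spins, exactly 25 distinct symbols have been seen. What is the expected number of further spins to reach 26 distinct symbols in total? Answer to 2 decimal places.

4.57

The wait to go from k to k+1 distinct symbols is geometric with mean 32/(32-k).
Only the k = 25 term is needed: E = 32/7 = 4.571.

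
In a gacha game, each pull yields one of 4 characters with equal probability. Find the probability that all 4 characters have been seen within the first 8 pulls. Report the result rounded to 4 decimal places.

0.6229

By inclusion–exclusion over which characters are missing,
P(all seen) = Σ_{j=0}^{4} (-1)^j C(4,j)((4-j)/4)^8
= 1.00000 - 0.40045 + 0.02344 - 0.00006 + 0.00000
= 0.62292.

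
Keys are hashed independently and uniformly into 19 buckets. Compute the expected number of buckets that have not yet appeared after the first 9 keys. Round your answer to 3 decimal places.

For each bucket, P(unseen after 9) = (18/19)^9 = 0.6147.
By linearity of expectation, E[unseen] = 19·(18/19)^9 = 11.6795.

11.679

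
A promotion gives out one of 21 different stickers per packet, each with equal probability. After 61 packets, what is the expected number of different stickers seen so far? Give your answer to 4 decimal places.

For each sticker, P(seen in 61 packets) = 1 - (20/21)^61 = 0.94901.
By linearity of expectation, E[distinct seen] = 21·(1 - (20/21)^61) = 19.92929.

19.9293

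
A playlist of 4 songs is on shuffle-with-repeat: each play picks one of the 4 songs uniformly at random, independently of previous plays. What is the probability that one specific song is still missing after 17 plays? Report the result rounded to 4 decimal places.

0.0075

Each play misses the fixed song with probability (4-1)/4 = 3/4, independently.
P(still missing after 17) = (3/4)^17 = 0.00752.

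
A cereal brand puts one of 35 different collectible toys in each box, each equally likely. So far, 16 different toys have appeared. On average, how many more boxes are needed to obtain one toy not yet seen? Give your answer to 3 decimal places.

Each box yields a new toy with probability (35-16)/35 = 19/35, so the wait is geometric with mean 35/19.
E = 35/19 = 1.8421.

1.842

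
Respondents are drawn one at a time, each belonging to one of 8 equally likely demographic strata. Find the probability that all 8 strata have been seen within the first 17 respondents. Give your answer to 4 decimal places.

0.3656

By inclusion–exclusion over which strata are missing,
P(all seen) = Σ_{j=0}^{8} (-1)^j C(8,j)((8-j)/8)^17
= 1.00000 - 0.82647 + 0.21047 - 0.01897 + 0.00053 - 0.00000 + 0.00000 - 0.00000 + 0.00000
= 0.36556.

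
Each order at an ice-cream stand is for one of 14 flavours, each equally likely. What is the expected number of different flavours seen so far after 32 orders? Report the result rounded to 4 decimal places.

12.6932

For each flavour, P(seen in 32 orders) = 1 - (13/14)^32 = 0.90666.
By linearity of expectation, E[distinct seen] = 14·(1 - (13/14)^32) = 12.69317.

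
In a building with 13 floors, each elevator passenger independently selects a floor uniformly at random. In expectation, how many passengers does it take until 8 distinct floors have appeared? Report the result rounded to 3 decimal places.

11.658

Going from k to k+1 distinct takes a geometric number of passengers with mean 13/(13-k).
Sum over k = 0,...,7: E = 13/13 + 13/12 + 13/11 + ... + 13/7 + 13/6 = 11.6584.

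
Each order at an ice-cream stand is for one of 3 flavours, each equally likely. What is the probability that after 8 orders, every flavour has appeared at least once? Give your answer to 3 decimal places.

By inclusion–exclusion over which flavours are missing,
P(all seen) = Σ_{j=0}^{3} (-1)^j C(3,j)((3-j)/3)^8
= 1.0000 - 0.1171 + 0.0005 - 0.0000
= 0.8834.

0.883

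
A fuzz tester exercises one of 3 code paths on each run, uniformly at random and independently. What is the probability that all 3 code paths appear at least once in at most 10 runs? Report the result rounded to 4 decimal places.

0.9480

By inclusion–exclusion over which code paths are missing,
P(all seen) = Σ_{j=0}^{3} (-1)^j C(3,j)((3-j)/3)^10
= 1.00000 - 0.05202 + 0.00005 - 0.00000
= 0.94803.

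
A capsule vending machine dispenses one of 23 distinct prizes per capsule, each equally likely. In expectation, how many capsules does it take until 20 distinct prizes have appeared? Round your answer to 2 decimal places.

43.72

Going from k to k+1 distinct takes a geometric number of capsules with mean 23/(23-k).
Sum over k = 0,...,19: E = 23/23 + 23/22 + 23/21 + ... + 23/5 + 23/4 = 43.722.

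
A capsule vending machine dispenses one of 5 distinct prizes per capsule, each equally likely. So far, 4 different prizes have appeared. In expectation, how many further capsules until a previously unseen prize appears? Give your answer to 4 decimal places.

Each capsule yields a new prize with probability (5-4)/5 = 1/5, so the wait is geometric with mean 5/1.
E = 5/1 = 5.00000.

5.0000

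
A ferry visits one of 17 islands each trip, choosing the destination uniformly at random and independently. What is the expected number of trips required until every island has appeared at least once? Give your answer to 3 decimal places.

The wait to go from k to k+1 distinct islands is geometric with mean 17/(17-k).
E[T] = 17/17 + 17/16 + 17/15 + ... + 17/2 + 17/1 = 17·H_{17}.
H_{17} = 3.4396, so E[T] = 58.4724.

58.472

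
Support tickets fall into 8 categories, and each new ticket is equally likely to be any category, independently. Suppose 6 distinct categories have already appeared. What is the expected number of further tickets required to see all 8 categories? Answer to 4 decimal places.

From k distinct to k+1 distinct takes on average 8/(8-k) tickets.
Sum over k = 6,...,7: E = 8/2 + 8/1 = 12.00000.

12.0000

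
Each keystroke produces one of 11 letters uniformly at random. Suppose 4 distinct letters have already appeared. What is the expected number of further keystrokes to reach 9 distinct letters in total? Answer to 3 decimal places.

12.021

The wait to go from k to k+1 distinct letters is geometric with mean 11/(11-k).
Sum over k = 4,...,8: E = 11/7 + 11/6 + 11/5 + 11/4 + 11/3 = 12.0214.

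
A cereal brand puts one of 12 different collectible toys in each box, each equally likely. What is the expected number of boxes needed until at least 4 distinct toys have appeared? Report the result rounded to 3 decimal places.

4.624

With k distinct toys already seen, the next new one arrives after an expected 12/(12-k) boxes.
Sum over k = 0,...,3: E = 12/12 + 12/11 + 12/10 + 12/9 = 4.6242.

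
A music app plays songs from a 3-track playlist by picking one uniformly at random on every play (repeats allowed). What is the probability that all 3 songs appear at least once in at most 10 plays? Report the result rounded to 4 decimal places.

By inclusion–exclusion over which songs are missing,
P(all seen) = Σ_{j=0}^{3} (-1)^j C(3,j)((3-j)/3)^10
= 1.00000 - 0.05202 + 0.00005 - 0.00000
= 0.94803.

0.9480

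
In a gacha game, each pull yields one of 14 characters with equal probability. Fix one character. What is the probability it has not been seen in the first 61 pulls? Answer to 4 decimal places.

0.0109

On each pull the fixed character fails to appear with probability 13/14.
P(still missing after 61) = (13/14)^61 = 0.01088.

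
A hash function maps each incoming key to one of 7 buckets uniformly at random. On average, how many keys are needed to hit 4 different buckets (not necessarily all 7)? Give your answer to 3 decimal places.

5.317

Going from k to k+1 distinct takes a geometric number of keys with mean 7/(7-k).
Sum over k = 0,...,3: E = 7/7 + 7/6 + 7/5 + 7/4 = 5.3167.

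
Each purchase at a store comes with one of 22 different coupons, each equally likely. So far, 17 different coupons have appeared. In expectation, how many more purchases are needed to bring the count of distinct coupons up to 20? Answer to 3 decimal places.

The wait to go from k to k+1 distinct coupons is geometric with mean 22/(22-k).
Sum over k = 17,...,19: E = 22/5 + 22/4 + 22/3 = 17.2333.

17.233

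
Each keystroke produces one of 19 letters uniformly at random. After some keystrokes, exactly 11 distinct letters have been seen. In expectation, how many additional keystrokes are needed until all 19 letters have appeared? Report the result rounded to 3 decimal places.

With k distinct letters already seen, the next new one takes an expected 19/(19-k) keystrokes.
Sum over k = 11,...,18: E = 19/8 + 19/7 + 19/6 + ... + 19/2 + 19/1 = 51.6393.

51.639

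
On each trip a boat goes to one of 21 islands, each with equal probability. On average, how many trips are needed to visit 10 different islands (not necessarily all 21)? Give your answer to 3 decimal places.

13.135

With k distinct islands already seen, the next new one arrives after an expected 21/(21-k) trips.
Sum over k = 0,...,9: E = 21/21 + 21/20 + 21/19 + ... + 21/13 + 21/12 = 13.1351.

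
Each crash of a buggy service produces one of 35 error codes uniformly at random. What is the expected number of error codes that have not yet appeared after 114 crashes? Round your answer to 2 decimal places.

1.29

For each error code, P(unseen after 114) = (34/35)^114 = 0.037.
By linearity of expectation, E[unseen] = 35·(34/35)^114 = 1.285.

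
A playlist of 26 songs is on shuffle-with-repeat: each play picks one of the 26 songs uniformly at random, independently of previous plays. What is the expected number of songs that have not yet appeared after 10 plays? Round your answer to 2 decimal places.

For each song, P(unseen after 10) = (25/26)^10 = 0.676.
By linearity of expectation, E[unseen] = 26·(25/26)^10 = 17.565.

17.56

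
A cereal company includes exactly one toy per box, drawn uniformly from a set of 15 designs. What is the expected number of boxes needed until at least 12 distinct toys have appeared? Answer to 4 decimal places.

With k distinct toys already seen, the next new one arrives after an expected 15/(15-k) boxes.
Sum over k = 0,...,11: E = 15/15 + 15/14 + 15/13 + ... + 15/5 + 15/4 = 22.27343.

22.2734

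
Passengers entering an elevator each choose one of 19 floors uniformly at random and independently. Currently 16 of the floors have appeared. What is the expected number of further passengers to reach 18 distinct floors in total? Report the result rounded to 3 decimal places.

From k distinct to k+1 distinct takes on average 19/(19-k) passengers.
Sum over k = 16,...,17: E = 19/3 + 19/2 = 15.8333.

15.833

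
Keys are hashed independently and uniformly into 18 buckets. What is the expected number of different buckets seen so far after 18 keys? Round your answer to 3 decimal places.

11.566

For each bucket, P(seen in 18 keys) = 1 - (17/18)^18 = 0.6426.
By linearity of expectation, E[distinct seen] = 18·(1 - (17/18)^18) = 11.5665.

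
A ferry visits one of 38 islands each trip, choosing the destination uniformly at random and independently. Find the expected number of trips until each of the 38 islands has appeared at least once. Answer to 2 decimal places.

160.66

The wait to go from k to k+1 distinct islands is geometric with mean 38/(38-k).
E[T] = 38/38 + 38/37 + 38/36 + ... + 38/2 + 38/1 = 38·H_{38}.
H_{38} = 4.228, so E[T] = 160.660.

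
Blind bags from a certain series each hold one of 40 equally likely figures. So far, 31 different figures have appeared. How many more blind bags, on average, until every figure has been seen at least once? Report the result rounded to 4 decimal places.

The wait to go from k to k+1 distinct figures is geometric with mean 40/(40-k).
Sum over k = 31,...,39: E = 40/9 + 40/8 + 40/7 + ... + 40/2 + 40/1 = 113.15873.

113.1587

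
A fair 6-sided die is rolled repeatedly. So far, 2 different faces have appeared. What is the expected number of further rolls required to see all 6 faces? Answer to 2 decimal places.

With k distinct faces already seen, the next new one takes an expected 6/(6-k) rolls.
Sum over k = 2,...,5: E = 6/4 + 6/3 + 6/2 + 6/1 = 12.500.

12.50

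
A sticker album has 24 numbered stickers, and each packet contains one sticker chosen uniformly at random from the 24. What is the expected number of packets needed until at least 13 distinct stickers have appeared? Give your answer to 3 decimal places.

18.146

Going from k to k+1 distinct takes a geometric number of packets with mean 24/(24-k).
Sum over k = 0,...,12: E = 24/24 + 24/23 + 24/22 + ... + 24/13 + 24/12 = 18.1459.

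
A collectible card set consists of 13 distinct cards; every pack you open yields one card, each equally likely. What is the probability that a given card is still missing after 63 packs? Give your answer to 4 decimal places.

0.0065

Each pack misses the fixed card with probability (13-1)/13 = 12/13, independently.
P(still missing after 63) = (12/13)^63 = 0.00646.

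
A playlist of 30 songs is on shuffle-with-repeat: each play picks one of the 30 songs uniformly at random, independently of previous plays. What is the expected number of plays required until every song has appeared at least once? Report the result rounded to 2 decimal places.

Split into phases: going from k distinct to k+1 distinct takes on average 30/(30-k) plays.
E[T] = 30/30 + 30/29 + 30/28 + ... + 30/2 + 30/1 = 30·H_{30}.
H_{30} = 3.995, so E[T] = 119.850.

119.85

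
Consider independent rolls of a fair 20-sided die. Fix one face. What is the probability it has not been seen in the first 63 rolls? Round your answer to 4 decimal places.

0.0395

Each roll misses the fixed face with probability (20-1)/20 = 19/20, independently.
P(still missing after 63) = (19/20)^63 = 0.03950.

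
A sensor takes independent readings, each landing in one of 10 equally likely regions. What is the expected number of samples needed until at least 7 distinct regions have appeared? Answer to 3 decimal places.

10.956

With k distinct regions already seen, the next new one arrives after an expected 10/(10-k) samples.
Sum over k = 0,...,6: E = 10/10 + 10/9 + 10/8 + ... + 10/5 + 10/4 = 10.9563.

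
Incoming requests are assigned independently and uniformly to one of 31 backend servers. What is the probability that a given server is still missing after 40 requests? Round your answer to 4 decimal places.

Each request misses the fixed server with probability (31-1)/31 = 30/31, independently.
P(still missing after 40) = (30/31)^40 = 0.26939.

0.2694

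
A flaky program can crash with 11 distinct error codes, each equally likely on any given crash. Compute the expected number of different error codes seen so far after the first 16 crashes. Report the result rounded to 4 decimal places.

For each error code, P(seen in 16 crashes) = 1 - (10/11)^16 = 0.78237.
By linearity of expectation, E[distinct seen] = 11·(1 - (10/11)^16) = 8.60608.

8.6061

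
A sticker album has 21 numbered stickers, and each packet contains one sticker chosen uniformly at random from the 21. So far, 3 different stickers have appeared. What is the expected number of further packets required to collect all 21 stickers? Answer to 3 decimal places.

With k distinct stickers already seen, the next new one takes an expected 21/(21-k) packets.
Sum over k = 3,...,20: E = 21/18 + 21/17 + 21/16 + ... + 21/2 + 21/1 = 73.3973.

73.397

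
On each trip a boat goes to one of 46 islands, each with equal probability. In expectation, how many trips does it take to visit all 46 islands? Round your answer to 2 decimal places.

203.17

Split into phases: going from k distinct to k+1 distinct takes on average 46/(46-k) trips.
E[T] = 46/46 + 46/45 + 46/44 + ... + 46/2 + 46/1 = 46·H_{46}.
H_{46} = 4.417, so E[T] = 203.168.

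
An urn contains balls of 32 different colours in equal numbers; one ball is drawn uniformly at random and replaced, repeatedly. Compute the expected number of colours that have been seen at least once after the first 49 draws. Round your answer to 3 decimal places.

For each colour, P(seen in 49 draws) = 1 - (31/32)^49 = 0.7890.
By linearity of expectation, E[distinct seen] = 32·(1 - (31/32)^49) = 25.2466.

25.247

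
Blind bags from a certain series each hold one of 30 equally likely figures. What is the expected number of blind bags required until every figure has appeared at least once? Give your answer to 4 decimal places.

After k distinct figures have appeared, the next blind bag gives a new one with probability (30-k)/30, so the expected wait for the (k+1)-th is 30/(30-k).
E[T] = 30/30 + 30/29 + 30/28 + ... + 30/2 + 30/1 = 30·H_{30}.
H_{30} = 3.99499, so E[T] = 119.84961.

119.8496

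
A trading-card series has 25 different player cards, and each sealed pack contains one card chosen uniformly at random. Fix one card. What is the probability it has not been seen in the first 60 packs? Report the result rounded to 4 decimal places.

0.0864

On each pack the fixed card fails to appear with probability 24/25.
P(still missing after 60) = (24/25)^60 = 0.08635.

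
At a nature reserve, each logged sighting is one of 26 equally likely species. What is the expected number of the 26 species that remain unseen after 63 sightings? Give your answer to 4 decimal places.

2.1972

For each species, P(unseen after 63) = (25/26)^63 = 0.08451.
By linearity of expectation, E[unseen] = 26·(25/26)^63 = 2.19722.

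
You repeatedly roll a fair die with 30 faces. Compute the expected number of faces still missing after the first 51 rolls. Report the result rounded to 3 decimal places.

5.324

For each face, P(unseen after 51) = (29/30)^51 = 0.1775.
By linearity of expectation, E[unseen] = 30·(29/30)^51 = 5.3240.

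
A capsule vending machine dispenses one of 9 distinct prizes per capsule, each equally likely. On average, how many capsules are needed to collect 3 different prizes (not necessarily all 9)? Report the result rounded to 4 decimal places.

With k distinct prizes already seen, the next new one arrives after an expected 9/(9-k) capsules.
Sum over k = 0,...,2: E = 9/9 + 9/8 + 9/7 = 3.41071.

3.4107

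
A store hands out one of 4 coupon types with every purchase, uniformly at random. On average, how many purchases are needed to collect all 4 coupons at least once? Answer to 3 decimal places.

8.333

Split into phases: going from k distinct to k+1 distinct takes on average 4/(4-k) purchases.
E[T] = 4/4 + 4/3 + 4/2 + 4/1 = 4·H_{4}.
H_{4} = 2.0833, so E[T] = 8.3333.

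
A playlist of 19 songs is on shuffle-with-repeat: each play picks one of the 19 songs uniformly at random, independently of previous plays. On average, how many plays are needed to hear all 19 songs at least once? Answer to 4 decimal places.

After k distinct songs have appeared, the next play gives a new one with probability (19-k)/19, so the expected wait for the (k+1)-th is 19/(19-k).
E[T] = 19/19 + 19/18 + 19/17 + ... + 19/2 + 19/1 = 19·H_{19}.
H_{19} = 3.54774, so E[T] = 67.40705.

67.4071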